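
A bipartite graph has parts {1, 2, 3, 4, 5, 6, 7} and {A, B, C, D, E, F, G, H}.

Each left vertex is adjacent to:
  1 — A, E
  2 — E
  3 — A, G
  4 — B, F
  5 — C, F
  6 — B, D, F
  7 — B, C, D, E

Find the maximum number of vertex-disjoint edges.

One maximum matching: 1-A, 2-E, 3-G, 4-F, 5-C, 6-D, 7-B.
All 7 left vertices are matched, so no larger matching exists.

7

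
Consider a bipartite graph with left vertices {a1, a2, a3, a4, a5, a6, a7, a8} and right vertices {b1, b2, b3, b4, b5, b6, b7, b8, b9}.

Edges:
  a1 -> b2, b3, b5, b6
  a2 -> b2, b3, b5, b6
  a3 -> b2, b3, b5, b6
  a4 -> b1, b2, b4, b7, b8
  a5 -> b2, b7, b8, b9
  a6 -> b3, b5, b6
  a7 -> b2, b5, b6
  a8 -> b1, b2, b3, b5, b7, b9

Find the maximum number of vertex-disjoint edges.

For example, pair a1-b5, a2-b2, a3-b6, a4-b1, a5-b8, a6-b3, a8-b7.
The set {a1, a2, a3, a6, a7} has only 4 neighbours ({b2, b3, b5, b6}), so by Hall's theorem at most 7 of the 8 left vertices can be matched.

7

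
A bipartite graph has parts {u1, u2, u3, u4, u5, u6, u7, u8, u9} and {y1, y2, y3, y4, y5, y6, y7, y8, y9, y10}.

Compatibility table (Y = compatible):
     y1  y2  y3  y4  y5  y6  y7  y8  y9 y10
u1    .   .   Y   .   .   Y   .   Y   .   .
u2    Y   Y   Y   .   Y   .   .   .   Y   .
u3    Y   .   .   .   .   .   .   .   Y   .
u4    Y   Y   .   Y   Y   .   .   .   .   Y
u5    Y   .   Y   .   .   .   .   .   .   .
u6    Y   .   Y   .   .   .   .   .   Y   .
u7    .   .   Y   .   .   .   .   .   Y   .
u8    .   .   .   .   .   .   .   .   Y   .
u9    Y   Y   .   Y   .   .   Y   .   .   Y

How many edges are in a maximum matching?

One maximum matching: u1-y8, u2-y2, u3-y9, u4-y4, u5-y1, u6-y3, u9-y7.
The set {u3, u5, u6, u7, u8} has only 3 neighbours ({y1, y3, y9}), so by Hall's theorem at most 7 of the 9 left vertices can be matched.

7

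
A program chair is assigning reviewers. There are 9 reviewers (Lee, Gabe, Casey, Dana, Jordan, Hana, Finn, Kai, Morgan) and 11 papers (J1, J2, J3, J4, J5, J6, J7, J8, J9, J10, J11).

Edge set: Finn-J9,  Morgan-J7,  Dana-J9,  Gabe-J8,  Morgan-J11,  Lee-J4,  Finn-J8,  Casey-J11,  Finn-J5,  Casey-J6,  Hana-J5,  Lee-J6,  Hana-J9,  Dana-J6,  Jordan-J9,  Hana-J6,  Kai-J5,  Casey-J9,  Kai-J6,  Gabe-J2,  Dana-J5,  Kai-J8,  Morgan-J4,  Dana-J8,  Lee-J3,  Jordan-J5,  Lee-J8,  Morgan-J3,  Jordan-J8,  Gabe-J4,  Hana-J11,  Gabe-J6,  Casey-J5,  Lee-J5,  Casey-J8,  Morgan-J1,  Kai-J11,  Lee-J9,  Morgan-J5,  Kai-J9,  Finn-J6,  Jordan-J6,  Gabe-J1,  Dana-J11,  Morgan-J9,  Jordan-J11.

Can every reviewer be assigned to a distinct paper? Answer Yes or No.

The set {Casey, Dana, Jordan, Hana, Finn, Kai} has only 5 neighbours ({J11, J5, J6, J8, J9}), so by Hall's theorem at most 8 of the 9 reviewers can be matched.
Hence no matching covers every reviewer.

No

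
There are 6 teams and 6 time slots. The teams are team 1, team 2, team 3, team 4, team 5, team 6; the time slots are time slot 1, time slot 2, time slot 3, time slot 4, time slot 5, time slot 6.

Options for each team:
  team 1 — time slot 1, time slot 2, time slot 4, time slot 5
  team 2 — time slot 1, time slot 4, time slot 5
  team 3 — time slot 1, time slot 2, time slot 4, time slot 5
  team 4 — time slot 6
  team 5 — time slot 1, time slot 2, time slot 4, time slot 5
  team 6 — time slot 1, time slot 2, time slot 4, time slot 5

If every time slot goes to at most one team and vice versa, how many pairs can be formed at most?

5

A valid assignment of size 5: team 1→time slot 5, team 2→time slot 1, team 3→time slot 2, team 4→time slot 6, team 5→time slot 4.
The set {team 1, team 2, team 3, team 5, team 6} has only 4 neighbours ({time slot 1, time slot 2, time slot 4, time slot 5}), so by Hall's theorem at most 5 of the 6 teams can be matched.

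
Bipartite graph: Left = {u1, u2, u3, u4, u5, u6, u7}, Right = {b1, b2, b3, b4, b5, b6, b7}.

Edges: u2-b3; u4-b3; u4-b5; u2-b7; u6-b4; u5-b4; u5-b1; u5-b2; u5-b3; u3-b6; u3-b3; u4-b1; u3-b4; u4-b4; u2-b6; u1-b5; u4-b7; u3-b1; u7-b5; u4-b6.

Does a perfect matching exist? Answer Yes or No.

No

The set {u1, u7} has only 1 neighbour ({b5}), so by Hall's theorem at most 6 of the 7 left vertices can be matched.
Hence no matching covers every left vertex.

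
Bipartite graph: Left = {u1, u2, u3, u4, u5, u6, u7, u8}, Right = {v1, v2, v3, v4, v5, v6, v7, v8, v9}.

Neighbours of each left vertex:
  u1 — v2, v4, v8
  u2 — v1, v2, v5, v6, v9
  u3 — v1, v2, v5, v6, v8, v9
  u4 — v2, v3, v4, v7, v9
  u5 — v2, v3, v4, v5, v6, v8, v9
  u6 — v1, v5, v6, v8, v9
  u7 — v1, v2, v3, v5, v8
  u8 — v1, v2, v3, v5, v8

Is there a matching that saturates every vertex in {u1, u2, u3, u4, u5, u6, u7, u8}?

Yes

For example, pair u1→v8, u2→v1, u3→v9, u4→v4, u5→v6, u6→v5, u7→v2, u8→v3.
All 8 left vertices are covered.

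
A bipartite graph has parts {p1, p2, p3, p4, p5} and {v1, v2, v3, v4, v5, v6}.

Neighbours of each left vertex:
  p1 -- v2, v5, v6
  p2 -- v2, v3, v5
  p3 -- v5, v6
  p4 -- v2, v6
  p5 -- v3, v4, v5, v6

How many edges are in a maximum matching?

For example, pair p1–v6, p2–v3, p3–v5, p4–v2, p5–v4.
All 5 left vertices are matched, so no larger matching exists.

5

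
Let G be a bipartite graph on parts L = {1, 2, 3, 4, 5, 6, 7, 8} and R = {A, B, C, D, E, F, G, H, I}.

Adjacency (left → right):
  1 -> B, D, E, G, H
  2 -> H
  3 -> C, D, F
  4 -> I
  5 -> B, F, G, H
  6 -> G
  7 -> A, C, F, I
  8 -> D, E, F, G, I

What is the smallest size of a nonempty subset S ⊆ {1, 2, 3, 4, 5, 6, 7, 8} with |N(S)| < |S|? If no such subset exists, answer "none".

A matching saturating every left vertex exists, for instance 1→B, 2→H, 3→D, 4→I, 5→F, 6→G, 7→C, 8→E.
By Hall's marriage theorem, this means |N(S)| ≥ |S| for every subset S, so no violating subset exists.

none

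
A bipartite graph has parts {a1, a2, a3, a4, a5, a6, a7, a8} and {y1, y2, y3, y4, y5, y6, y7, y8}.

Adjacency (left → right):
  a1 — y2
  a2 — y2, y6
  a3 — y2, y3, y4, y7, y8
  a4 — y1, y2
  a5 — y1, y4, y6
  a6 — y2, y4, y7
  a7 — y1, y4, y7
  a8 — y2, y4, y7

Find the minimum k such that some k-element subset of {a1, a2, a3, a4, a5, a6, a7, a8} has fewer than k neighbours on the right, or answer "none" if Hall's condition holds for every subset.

5

Take S = {a1, a4, a6, a7, a8}. Its neighbourhood is {y1, y2, y4, y7}, so |N(S)| = 4 < |S| = 5.
Every subset of size less than 5 has at least as many neighbours as members, so 5 is the minimum.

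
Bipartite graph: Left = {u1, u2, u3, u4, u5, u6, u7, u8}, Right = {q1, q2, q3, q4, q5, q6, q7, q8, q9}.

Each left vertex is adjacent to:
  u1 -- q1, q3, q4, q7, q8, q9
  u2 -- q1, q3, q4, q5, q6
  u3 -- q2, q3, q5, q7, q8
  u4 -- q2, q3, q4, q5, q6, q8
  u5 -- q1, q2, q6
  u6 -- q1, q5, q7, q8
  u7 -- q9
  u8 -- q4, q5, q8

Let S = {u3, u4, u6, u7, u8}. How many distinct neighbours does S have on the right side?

9

The union of neighbours of {u3, u4, u6, u7, u8} is {q1, q2, q3, q4, q5, q6, q7, q8, q9}, which has 9 elements.
Since |N(S)| = 9 ≥ |S| = 5, Hall's condition holds for this subset.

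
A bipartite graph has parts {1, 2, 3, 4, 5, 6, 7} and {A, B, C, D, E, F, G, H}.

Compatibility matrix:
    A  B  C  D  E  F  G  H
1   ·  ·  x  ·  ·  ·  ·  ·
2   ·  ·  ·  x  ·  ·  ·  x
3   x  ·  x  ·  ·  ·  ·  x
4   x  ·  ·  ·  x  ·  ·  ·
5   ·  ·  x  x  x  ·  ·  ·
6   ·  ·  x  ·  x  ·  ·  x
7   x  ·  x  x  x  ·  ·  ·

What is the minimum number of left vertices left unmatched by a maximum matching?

A valid assignment of size 5: 1-C, 2-D, 3-H, 4-A, 5-E.
The set {1, 2, 3, 4, 5, 6, 7} has only 5 neighbours ({A, C, D, E, H}), so by Hall's theorem at most 5 of the 7 left vertices can be matched.
That matches 5 of the 7, leaving 2 unmatched; no matching can do better.

2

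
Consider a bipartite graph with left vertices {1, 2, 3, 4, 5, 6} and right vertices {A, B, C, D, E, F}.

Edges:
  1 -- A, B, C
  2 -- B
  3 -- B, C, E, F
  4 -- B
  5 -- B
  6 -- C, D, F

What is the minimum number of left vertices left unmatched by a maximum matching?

2

A valid assignment of size 4: 1-C, 2-B, 3-E, 6-F.
The set {2, 4, 5} has only 1 neighbour ({B}), so by Hall's theorem at most 4 of the 6 left vertices can be matched.
That matches 4 of the 6, leaving 2 unmatched; no matching can do better.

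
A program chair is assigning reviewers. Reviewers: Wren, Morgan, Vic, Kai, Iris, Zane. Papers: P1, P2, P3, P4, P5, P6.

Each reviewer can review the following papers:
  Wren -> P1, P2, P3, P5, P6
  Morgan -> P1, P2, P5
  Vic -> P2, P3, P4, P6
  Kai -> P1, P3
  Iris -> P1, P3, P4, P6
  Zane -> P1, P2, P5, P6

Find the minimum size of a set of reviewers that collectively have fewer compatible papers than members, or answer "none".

A matching saturating every reviewer exists, for instance Wren→P2, Morgan→P5, Vic→P4, Kai→P3, Iris→P6, Zane→P1.
By Hall's marriage theorem, this means |N(S)| ≥ |S| for every subset S, so no violating subset exists.

none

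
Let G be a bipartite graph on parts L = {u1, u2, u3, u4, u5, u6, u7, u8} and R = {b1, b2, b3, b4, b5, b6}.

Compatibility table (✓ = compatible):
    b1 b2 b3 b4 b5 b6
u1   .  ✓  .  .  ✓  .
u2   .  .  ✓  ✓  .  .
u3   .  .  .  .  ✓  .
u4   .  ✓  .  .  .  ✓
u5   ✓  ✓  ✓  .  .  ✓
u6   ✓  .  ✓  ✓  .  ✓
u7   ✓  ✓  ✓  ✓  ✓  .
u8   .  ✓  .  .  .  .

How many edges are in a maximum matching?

A valid assignment of size 6: u1–b2, u2–b4, u3–b5, u4–b6, u5–b1, u6–b3.
The set {u1, u2, u3, u4, u5, u6, u7, u8} has only 6 neighbours ({b1, b2, b3, b4, b5, b6}), so by Hall's theorem at most 6 of the 8 left vertices can be matched.

6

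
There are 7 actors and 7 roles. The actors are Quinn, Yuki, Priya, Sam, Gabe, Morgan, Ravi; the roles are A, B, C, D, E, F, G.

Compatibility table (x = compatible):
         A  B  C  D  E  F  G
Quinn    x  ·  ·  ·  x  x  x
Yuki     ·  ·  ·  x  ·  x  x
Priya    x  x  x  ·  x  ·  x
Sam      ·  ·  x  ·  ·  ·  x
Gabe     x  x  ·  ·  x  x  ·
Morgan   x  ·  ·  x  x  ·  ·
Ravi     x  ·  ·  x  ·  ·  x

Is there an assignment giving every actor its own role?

A valid assignment of size 7: Quinn-E, Yuki-F, Priya-A, Sam-C, Gabe-B, Morgan-D, Ravi-G.
Every actor is matched, so this is a perfect matching.

Yes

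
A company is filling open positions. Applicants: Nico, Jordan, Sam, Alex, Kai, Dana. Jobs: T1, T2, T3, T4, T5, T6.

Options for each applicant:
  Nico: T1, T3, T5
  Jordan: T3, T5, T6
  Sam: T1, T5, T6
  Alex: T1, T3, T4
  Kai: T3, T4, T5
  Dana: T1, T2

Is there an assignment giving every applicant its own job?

Yes

A valid assignment of size 6: Nico–T1, Jordan–T3, Sam–T6, Alex–T4, Kai–T5, Dana–T2.
Every applicant is matched, so this is a perfect matching.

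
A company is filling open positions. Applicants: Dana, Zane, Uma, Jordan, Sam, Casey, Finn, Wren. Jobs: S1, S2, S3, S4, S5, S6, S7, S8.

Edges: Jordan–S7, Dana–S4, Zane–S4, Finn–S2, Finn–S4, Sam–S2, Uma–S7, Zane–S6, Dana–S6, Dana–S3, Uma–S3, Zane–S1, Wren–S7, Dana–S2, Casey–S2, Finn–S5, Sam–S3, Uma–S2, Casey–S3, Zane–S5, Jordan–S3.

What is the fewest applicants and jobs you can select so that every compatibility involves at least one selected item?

The 6 edges Dana–S6, Zane–S1, Uma–S7, Jordan–S3, Sam–S2, Finn–S4 form a matching, so any vertex cover needs at least 6 vertices (one per matched edge).
Conversely {Dana, Zane, Finn, S2, S3, S7} meets every edge and has exactly 6 vertices, so 6 is optimal.

6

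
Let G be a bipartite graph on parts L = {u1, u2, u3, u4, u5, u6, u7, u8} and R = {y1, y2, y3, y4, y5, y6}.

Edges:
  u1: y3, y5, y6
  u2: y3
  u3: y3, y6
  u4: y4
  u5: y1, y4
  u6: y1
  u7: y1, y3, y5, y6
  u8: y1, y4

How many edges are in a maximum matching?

5

A valid assignment of size 5: u1-y5, u2-y3, u3-y6, u4-y4, u5-y1.
The set {u1, u2, u3, u4, u5, u6, u7, u8} has only 5 neighbours ({y1, y3, y4, y5, y6}), so by Hall's theorem at most 5 of the 8 left vertices can be matched.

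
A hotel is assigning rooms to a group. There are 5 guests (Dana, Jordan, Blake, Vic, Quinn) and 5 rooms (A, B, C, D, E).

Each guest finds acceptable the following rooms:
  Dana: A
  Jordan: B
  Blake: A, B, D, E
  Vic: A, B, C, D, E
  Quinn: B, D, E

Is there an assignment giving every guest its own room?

A valid assignment of size 5: Dana-A, Jordan-B, Blake-D, Vic-C, Quinn-E.
Every guest is matched, so this is a perfect matching.

Yes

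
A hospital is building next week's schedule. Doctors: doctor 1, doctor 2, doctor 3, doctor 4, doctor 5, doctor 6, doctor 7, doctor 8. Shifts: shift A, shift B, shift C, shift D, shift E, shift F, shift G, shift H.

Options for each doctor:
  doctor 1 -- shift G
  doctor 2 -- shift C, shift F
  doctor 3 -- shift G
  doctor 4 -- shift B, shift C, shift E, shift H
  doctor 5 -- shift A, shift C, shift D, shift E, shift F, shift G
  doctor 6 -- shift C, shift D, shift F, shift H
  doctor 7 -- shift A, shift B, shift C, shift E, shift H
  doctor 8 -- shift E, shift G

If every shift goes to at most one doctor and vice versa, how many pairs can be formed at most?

7

For example, pair doctor 1–shift G, doctor 2–shift C, doctor 4–shift B, doctor 5–shift F, doctor 6–shift D, doctor 7–shift A, doctor 8–shift E.
The set {doctor 1, doctor 3} has only 1 neighbour ({shift G}), so by Hall's theorem at most 7 of the 8 doctors can be matched.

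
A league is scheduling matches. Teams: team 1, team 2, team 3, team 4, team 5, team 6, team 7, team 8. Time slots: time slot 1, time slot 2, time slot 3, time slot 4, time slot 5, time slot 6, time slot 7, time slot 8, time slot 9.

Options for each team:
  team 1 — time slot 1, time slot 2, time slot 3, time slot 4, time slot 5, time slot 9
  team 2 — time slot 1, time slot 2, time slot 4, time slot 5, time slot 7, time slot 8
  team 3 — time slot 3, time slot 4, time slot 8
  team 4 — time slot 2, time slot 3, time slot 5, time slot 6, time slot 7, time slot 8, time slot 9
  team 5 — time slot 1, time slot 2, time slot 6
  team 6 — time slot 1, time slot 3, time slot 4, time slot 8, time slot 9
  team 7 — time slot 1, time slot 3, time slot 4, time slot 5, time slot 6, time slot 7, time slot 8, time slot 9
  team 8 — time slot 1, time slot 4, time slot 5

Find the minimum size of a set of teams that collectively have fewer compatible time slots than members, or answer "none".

A matching saturating every team exists, for instance team 1→time slot 9, team 2→time slot 1, team 3→time slot 3, team 4→time slot 7, team 5→time slot 2, team 6→time slot 8, team 7→time slot 5, team 8→time slot 4.
By Hall's marriage theorem, this means |N(S)| ≥ |S| for every subset S, so no violating subset exists.

none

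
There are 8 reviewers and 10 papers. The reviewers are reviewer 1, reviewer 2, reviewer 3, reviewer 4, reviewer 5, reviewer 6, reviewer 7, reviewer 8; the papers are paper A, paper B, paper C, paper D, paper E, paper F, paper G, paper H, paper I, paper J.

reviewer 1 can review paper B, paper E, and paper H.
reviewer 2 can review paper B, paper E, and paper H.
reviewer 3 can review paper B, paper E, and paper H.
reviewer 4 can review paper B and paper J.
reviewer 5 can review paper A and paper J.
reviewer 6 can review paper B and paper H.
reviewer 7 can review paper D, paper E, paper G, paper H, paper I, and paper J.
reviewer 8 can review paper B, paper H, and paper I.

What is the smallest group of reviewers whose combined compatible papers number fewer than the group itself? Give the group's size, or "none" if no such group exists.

4

Take S = {reviewer 1, reviewer 2, reviewer 3, reviewer 6}. Its neighbourhood is {paper B, paper E, paper H}, so |N(S)| = 3 < |S| = 4.
Every subset of size less than 4 has at least as many neighbours as members, so 4 is the minimum.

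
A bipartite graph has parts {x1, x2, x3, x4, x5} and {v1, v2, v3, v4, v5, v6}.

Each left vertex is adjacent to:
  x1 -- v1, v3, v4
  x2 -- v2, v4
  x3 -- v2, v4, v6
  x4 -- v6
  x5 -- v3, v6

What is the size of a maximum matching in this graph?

5

For example, pair x1→v1, x2→v4, x3→v2, x4→v6, x5→v3.
This saturates every left vertex, so 5 is the maximum.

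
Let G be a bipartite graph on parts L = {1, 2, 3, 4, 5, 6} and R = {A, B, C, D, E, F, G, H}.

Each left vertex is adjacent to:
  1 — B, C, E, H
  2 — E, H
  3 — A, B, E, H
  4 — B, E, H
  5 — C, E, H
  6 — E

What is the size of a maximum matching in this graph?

5

One maximum matching: 1→C, 2→H, 3→A, 4→B, 5→E.
The set {1, 2, 4, 5, 6} has only 4 neighbours ({B, C, E, H}), so by Hall's theorem at most 5 of the 6 left vertices can be matched.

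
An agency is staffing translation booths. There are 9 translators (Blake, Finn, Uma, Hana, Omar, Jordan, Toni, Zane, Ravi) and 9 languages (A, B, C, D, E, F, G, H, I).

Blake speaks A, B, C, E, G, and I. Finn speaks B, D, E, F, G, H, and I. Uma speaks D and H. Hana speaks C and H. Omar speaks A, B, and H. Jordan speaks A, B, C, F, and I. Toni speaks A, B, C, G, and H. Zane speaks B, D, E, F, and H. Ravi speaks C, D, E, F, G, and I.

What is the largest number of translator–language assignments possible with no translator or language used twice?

A valid assignment of size 9: Blake→I, Finn→E, Uma→D, Hana→C, Omar→B, Jordan→F, Toni→A, Zane→H, Ravi→G.
This saturates every translator, so 9 is the maximum.

9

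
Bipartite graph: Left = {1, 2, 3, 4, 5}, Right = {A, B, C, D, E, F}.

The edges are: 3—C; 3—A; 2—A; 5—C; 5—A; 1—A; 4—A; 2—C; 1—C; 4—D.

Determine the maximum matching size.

For example, pair 1→A, 2→C, 4→D.
The set {1, 2, 3, 5} has only 2 neighbours ({A, C}), so by Hall's theorem at most 3 of the 5 left vertices can be matched.

3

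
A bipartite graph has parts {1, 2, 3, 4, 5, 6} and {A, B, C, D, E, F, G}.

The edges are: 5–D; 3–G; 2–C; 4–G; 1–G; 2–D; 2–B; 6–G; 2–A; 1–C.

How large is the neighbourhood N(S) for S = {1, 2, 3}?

5

The union of neighbours of {1, 2, 3} is {A, B, C, D, G}, which has 5 elements.
Since |N(S)| = 5 ≥ |S| = 3, Hall's condition holds for this subset.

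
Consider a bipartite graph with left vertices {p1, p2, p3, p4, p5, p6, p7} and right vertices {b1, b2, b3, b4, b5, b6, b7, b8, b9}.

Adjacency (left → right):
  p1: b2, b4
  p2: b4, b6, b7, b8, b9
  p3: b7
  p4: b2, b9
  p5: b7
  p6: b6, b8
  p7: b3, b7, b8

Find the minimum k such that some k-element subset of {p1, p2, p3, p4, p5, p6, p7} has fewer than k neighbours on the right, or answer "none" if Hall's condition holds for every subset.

2

Take S = {p3, p5}. Its neighbourhood is {b7}, so |N(S)| = 1 < |S| = 2.
No single vertex violates Hall's condition since each has at least one neighbour, so 2 is the minimum.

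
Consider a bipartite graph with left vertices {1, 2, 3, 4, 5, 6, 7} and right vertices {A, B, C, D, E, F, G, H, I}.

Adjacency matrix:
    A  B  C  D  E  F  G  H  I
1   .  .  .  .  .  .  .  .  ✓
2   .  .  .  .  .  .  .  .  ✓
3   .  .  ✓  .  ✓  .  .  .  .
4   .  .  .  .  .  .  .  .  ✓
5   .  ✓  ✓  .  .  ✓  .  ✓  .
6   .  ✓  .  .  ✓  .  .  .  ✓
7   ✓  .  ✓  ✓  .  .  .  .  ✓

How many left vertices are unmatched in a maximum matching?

A valid assignment of size 5: 1→I, 3→E, 5→F, 6→B, 7→C.
The set {1, 2, 4} has only 1 neighbour ({I}), so by Hall's theorem at most 5 of the 7 left vertices can be matched.
That matches 5 of the 7, leaving 2 unmatched; no matching can do better.

2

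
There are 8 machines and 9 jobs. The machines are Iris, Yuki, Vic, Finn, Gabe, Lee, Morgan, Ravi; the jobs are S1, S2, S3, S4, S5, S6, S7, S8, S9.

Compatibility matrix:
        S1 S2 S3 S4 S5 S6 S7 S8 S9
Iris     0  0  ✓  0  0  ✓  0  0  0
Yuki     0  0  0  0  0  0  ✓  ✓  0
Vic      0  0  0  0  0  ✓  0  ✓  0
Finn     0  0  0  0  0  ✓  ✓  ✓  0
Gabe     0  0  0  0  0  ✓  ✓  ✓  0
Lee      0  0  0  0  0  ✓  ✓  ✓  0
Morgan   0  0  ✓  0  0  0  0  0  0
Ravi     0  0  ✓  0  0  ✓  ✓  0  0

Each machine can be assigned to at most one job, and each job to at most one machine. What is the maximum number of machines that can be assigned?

One maximum matching: Iris-S3, Yuki-S7, Vic-S6, Finn-S8.
The set {Iris, Yuki, Vic, Finn, Gabe, Lee, Morgan, Ravi} has only 4 neighbours ({S3, S6, S7, S8}), so by Hall's theorem at most 4 of the 8 machines can be matched.

4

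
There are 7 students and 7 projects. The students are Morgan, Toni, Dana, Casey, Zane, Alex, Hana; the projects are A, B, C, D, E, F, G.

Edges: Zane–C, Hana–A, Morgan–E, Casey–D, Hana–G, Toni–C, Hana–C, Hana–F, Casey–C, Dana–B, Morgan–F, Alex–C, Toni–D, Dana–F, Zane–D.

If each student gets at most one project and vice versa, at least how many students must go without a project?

A valid assignment of size 5: Morgan–E, Toni–D, Dana–B, Casey–C, Hana–F.
The set {Toni, Casey, Zane, Alex} has only 2 neighbours ({C, D}), so by Hall's theorem at most 5 of the 7 students can be matched.
That matches 5 of the 7, leaving 2 unmatched; no matching can do better.

2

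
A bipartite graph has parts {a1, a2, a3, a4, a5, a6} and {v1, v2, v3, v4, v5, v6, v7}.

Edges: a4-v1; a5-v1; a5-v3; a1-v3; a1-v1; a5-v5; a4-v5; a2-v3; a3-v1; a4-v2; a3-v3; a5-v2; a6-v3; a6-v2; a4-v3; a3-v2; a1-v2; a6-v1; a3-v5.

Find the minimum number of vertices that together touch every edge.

4

{v1, v2, v3, v5} is a vertex cover of size 4: every edge has an endpoint in this set.
No smaller cover exists because a1–v1, a2–v3, a3–v5, a4–v2 is a matching of size 4, and a cover must include an endpoint of each of these disjoint edges (König's theorem).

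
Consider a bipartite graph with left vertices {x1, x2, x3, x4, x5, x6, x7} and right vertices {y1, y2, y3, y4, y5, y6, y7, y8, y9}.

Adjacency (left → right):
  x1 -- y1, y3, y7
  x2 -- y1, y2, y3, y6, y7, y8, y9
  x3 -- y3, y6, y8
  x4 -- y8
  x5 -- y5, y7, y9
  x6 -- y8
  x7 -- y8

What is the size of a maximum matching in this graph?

5

A valid assignment of size 5: x1-y1, x2-y6, x3-y3, x4-y8, x5-y7.
The set {x4, x6, x7} has only 1 neighbour ({y8}), so by Hall's theorem at most 5 of the 7 left vertices can be matched.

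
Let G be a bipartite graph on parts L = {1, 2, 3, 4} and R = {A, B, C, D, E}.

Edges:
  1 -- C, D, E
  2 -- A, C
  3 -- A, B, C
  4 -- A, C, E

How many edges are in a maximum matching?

4

One maximum matching: 1-C, 2-A, 3-B, 4-E.
This saturates every left vertex, so 4 is the maximum.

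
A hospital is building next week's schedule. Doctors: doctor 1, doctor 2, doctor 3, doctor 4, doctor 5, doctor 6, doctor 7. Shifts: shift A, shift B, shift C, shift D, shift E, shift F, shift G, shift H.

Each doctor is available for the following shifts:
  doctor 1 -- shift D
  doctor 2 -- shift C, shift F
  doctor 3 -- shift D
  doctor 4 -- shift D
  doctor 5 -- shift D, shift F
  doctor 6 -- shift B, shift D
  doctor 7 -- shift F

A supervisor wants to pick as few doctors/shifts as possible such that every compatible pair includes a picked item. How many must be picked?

The 4 edges doctor 1–shift D, doctor 2–shift C, doctor 5–shift F, doctor 6–shift B form a matching, so any vertex cover needs at least 4 vertices (one per matched edge).
Conversely {doctor 2, doctor 6, shift D, shift F} meets every edge and has exactly 4 vertices, so 4 is optimal.

4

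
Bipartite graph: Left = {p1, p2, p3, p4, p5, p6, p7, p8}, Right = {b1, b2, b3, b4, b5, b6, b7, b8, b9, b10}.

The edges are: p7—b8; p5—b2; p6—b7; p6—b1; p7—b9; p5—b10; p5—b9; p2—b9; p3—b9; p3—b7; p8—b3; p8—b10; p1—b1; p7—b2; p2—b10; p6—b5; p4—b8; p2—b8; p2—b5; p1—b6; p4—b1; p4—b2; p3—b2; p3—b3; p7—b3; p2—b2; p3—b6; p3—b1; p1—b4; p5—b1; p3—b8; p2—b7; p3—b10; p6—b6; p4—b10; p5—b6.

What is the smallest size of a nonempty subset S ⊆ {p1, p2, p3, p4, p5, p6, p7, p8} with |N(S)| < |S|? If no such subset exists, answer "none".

A matching saturating every left vertex exists, for instance p1→b4, p2→b7, p3→b1, p4→b2, p5→b6, p6→b5, p7→b8, p8→b3.
By Hall's marriage theorem, this means |N(S)| ≥ |S| for every subset S, so no violating subset exists.

none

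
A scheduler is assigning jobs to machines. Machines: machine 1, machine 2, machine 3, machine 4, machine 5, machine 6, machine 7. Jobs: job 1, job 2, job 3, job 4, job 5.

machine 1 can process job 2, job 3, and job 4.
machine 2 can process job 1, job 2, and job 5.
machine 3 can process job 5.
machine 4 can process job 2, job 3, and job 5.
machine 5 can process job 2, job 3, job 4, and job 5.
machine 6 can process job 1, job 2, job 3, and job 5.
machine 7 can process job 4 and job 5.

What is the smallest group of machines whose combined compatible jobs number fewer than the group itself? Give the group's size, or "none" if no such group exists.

5

Take S = {machine 1, machine 3, machine 4, machine 5, machine 7}. Its neighbourhood is {job 2, job 3, job 4, job 5}, so |N(S)| = 4 < |S| = 5.
Every subset of size less than 5 has at least as many neighbours as members, so 5 is the minimum.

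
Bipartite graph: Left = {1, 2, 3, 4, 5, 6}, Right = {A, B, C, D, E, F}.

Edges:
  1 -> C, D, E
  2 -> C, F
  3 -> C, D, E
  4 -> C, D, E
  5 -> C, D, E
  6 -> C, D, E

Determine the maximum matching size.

For example, pair 1–D, 2–F, 3–C, 4–E.
The set {1, 3, 4, 5, 6} has only 3 neighbours ({C, D, E}), so by Hall's theorem at most 4 of the 6 left vertices can be matched.

4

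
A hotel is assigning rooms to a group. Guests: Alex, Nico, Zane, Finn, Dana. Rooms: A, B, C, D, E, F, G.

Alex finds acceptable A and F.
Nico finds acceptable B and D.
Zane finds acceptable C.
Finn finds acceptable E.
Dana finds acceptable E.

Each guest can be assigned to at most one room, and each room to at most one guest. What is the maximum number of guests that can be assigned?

4

For example, pair Alex–F, Nico–B, Zane–C, Finn–E.
The set {Finn, Dana} has only 1 neighbour ({E}), so by Hall's theorem at most 4 of the 5 guests can be matched.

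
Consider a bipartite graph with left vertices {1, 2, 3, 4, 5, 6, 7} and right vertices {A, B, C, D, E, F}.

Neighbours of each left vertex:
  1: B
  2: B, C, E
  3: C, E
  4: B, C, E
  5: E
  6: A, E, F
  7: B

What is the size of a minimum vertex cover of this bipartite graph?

A maximum matching has 4 edges (e.g. 1–B, 2–C, 3–E, 6–F).
By König's theorem the minimum vertex cover has the same size. One such cover is {6, B, C, E}.

4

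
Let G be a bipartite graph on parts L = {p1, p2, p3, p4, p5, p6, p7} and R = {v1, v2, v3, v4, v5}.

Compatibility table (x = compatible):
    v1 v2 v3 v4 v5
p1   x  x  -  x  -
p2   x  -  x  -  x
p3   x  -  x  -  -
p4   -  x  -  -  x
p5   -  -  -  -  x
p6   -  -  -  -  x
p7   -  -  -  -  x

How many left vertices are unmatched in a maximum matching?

2

A valid assignment of size 5: p1–v4, p2–v1, p3–v3, p4–v2, p5–v5.
The set {p5, p6, p7} has only 1 neighbour ({v5}), so by Hall's theorem at most 5 of the 7 left vertices can be matched.
That matches 5 of the 7, leaving 2 unmatched; no matching can do better.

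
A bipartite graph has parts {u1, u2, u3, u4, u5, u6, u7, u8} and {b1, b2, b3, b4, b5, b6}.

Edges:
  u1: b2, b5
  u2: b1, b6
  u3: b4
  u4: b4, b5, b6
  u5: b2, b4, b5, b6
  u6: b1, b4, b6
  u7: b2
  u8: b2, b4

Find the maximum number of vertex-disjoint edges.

5

A valid assignment of size 5: u1-b2, u2-b1, u3-b4, u4-b6, u5-b5.
The set {u1, u2, u3, u4, u5, u6, u7, u8} has only 5 neighbours ({b1, b2, b4, b5, b6}), so by Hall's theorem at most 5 of the 8 left vertices can be matched.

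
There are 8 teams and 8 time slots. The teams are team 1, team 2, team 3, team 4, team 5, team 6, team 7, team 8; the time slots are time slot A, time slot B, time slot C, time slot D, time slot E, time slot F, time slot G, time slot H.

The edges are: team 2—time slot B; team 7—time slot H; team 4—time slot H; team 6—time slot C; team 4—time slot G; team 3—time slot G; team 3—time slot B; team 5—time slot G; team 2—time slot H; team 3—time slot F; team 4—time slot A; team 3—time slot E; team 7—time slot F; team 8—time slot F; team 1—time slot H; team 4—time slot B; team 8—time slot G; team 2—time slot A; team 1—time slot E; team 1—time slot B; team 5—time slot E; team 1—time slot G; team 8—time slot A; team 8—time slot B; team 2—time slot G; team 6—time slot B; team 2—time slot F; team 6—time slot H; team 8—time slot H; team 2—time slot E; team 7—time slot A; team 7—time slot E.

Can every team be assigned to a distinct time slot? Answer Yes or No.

The set {team 1, team 2, team 3, team 4, team 5, team 7, team 8} has only 6 neighbours ({time slot A, time slot B, time slot E, time slot F, time slot G, time slot H}), so by Hall's theorem at most 7 of the 8 teams can be matched.
Hence no matching covers every team.

No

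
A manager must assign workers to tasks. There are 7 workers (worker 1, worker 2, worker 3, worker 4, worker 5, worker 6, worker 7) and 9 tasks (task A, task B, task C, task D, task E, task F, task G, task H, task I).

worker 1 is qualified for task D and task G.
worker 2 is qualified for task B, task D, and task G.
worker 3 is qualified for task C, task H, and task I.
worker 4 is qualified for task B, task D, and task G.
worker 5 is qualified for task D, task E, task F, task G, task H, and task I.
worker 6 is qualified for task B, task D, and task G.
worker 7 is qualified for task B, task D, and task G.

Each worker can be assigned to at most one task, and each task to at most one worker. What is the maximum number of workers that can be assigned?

A valid assignment of size 5: worker 1-task G, worker 2-task B, worker 3-task I, worker 4-task D, worker 5-task F.
The set {worker 1, worker 2, worker 4, worker 6, worker 7} has only 3 neighbours ({task B, task D, task G}), so by Hall's theorem at most 5 of the 7 workers can be matched.

5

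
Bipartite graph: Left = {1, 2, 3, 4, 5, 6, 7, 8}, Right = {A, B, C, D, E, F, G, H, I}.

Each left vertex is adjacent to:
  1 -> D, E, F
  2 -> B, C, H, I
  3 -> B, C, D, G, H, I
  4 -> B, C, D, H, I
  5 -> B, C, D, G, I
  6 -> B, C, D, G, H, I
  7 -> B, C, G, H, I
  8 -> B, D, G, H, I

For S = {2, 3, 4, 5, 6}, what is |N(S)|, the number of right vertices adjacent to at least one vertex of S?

6

The union of neighbours of {2, 3, 4, 5, 6} is {B, C, D, G, H, I}, which has 6 elements.
Since |N(S)| = 6 ≥ |S| = 5, Hall's condition holds for this subset.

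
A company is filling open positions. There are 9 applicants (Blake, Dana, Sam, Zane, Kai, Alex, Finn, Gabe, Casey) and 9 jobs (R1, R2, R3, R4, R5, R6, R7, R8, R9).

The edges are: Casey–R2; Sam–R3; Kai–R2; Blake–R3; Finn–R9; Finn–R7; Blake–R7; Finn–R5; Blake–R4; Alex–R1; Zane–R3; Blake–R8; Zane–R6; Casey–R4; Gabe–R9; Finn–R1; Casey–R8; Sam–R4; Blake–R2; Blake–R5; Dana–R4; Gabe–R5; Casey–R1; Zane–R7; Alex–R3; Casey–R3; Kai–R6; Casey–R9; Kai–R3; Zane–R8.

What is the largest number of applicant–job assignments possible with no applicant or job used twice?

A valid assignment of size 9: Blake–R2, Dana–R4, Sam–R3, Zane–R8, Kai–R6, Alex–R1, Finn–R7, Gabe–R5, Casey–R9.
This saturates every applicant, so 9 is the maximum.

9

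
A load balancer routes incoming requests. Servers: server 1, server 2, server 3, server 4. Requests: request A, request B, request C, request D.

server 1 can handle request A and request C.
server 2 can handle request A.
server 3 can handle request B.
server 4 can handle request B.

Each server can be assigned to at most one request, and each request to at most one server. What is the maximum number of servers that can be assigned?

A valid assignment of size 3: server 1–request C, server 2–request A, server 3–request B.
The set {server 3, server 4} has only 1 neighbour ({request B}), so by Hall's theorem at most 3 of the 4 servers can be matched.

3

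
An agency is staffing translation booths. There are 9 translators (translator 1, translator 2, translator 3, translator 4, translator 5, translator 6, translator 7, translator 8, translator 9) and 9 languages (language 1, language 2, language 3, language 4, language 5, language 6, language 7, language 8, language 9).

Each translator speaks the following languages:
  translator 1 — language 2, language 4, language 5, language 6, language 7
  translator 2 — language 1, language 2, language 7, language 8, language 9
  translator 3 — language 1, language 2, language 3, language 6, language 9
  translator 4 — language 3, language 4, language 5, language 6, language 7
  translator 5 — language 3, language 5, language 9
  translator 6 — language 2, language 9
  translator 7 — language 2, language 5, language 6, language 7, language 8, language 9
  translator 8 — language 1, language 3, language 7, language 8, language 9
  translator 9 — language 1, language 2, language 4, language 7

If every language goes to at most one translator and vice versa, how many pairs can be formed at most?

9

One maximum matching: translator 1→language 4, translator 2→language 8, translator 3→language 1, translator 4→language 6, translator 5→language 5, translator 6→language 9, translator 7→language 2, translator 8→language 3, translator 9→language 7.
This saturates every translator, so 9 is the maximum.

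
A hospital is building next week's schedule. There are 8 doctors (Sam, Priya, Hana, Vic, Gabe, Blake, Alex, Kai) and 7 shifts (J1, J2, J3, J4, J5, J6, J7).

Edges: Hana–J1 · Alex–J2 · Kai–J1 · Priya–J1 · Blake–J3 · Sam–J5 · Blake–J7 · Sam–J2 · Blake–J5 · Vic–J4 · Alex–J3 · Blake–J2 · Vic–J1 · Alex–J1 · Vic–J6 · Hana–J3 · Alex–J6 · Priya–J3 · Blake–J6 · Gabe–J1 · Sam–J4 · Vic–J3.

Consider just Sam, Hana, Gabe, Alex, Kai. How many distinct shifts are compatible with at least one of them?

The union of neighbours of {Sam, Hana, Gabe, Alex, Kai} is {J1, J2, J3, J4, J5, J6}, which has 6 elements.
Since |N(S)| = 6 ≥ |S| = 5, Hall's condition holds for this subset.

6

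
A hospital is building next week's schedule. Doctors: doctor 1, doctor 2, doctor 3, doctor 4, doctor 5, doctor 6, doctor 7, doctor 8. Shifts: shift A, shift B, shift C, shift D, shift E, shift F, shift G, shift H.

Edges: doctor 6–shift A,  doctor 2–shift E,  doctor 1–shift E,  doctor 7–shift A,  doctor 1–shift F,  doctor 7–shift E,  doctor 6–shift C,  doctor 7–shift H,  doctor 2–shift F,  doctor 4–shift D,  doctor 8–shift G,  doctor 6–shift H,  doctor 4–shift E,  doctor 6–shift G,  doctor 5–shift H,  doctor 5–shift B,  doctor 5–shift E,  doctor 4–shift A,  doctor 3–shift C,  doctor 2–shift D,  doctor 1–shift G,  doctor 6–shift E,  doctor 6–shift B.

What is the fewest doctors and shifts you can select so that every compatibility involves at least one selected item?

8

A maximum matching has 8 edges (e.g. doctor 1–shift E, doctor 2–shift F, doctor 3–shift C, doctor 4–shift D, doctor 5–shift B, doctor 6–shift H, doctor 7–shift A, doctor 8–shift G).
By König's theorem the minimum vertex cover has the same size. One such cover is {doctor 1, doctor 2, doctor 3, doctor 4, doctor 5, doctor 6, doctor 7, doctor 8}.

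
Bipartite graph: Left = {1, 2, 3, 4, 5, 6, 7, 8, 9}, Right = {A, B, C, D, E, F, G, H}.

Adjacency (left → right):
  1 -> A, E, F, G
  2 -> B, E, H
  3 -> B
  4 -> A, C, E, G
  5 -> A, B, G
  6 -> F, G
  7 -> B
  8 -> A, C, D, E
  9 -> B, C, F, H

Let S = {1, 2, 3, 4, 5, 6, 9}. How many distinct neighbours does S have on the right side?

7

The union of neighbours of {1, 2, 3, 4, 5, 6, 9} is {A, B, C, E, F, G, H}, which has 7 elements.
Since |N(S)| = 7 ≥ |S| = 7, Hall's condition holds for this subset.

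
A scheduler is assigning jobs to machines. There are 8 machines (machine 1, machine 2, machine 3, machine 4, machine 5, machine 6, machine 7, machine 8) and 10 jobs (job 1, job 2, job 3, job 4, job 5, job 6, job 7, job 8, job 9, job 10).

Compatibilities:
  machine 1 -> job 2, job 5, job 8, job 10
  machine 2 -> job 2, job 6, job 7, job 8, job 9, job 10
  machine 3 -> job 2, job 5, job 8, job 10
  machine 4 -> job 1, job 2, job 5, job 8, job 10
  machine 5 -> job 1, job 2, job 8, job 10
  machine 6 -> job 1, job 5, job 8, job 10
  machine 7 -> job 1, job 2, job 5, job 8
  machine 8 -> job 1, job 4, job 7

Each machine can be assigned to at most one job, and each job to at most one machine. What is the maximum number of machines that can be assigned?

One maximum matching: machine 1→job 2, machine 2→job 9, machine 3→job 10, machine 4→job 5, machine 5→job 8, machine 6→job 1, machine 8→job 4.
The set {machine 1, machine 3, machine 4, machine 5, machine 6, machine 7} has only 5 neighbours ({job 1, job 10, job 2, job 5, job 8}), so by Hall's theorem at most 7 of the 8 machines can be matched.

7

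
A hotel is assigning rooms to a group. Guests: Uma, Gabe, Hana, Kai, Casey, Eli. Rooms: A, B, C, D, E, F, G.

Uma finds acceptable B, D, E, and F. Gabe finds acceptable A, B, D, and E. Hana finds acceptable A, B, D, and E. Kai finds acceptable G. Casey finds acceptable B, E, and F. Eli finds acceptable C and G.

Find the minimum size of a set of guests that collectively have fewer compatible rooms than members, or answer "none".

none

A matching saturating every guest exists, for instance Uma→F, Gabe→D, Hana→E, Kai→G, Casey→B, Eli→C.
By Hall's marriage theorem, this means |N(S)| ≥ |S| for every subset S, so no violating subset exists.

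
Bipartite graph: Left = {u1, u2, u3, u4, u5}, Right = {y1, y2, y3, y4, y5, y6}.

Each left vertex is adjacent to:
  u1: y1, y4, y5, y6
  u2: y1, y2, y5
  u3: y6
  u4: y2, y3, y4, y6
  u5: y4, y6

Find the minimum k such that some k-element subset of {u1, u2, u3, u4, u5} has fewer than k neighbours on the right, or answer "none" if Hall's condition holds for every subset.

none

A matching saturating every left vertex exists, for instance u1→y1, u2→y2, u3→y6, u4→y3, u5→y4.
By Hall's marriage theorem, this means |N(S)| ≥ |S| for every subset S, so no violating subset exists.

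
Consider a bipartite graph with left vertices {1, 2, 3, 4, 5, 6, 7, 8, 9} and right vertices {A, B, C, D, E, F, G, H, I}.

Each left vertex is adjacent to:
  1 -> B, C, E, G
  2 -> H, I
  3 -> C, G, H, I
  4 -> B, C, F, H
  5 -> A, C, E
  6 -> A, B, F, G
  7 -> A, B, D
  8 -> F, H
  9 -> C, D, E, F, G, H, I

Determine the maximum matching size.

9

For example, pair 1-B, 2-I, 3-H, 4-C, 5-E, 6-A, 7-D, 8-F, 9-G.
All 9 left vertices are matched, so no larger matching exists.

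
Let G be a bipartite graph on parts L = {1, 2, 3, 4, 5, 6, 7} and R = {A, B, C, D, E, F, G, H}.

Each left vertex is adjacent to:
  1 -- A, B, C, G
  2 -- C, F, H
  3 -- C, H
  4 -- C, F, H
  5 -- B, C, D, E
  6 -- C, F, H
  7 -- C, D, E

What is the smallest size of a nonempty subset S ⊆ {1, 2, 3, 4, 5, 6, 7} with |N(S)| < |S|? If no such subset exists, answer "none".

4

Take S = {2, 3, 4, 6}. Its neighbourhood is {C, F, H}, so |N(S)| = 3 < |S| = 4.
Every subset of size less than 4 has at least as many neighbours as members, so 4 is the minimum.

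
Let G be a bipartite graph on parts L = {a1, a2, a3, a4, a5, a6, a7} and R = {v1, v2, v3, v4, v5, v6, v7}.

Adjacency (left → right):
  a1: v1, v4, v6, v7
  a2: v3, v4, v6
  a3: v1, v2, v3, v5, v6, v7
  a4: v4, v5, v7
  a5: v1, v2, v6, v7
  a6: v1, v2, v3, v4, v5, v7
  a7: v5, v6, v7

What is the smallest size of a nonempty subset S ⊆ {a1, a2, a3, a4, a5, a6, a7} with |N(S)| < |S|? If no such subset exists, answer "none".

A matching saturating every left vertex exists, for instance a1→v1, a2→v4, a3→v3, a4→v7, a5→v2, a6→v5, a7→v6.
By Hall's marriage theorem, this means |N(S)| ≥ |S| for every subset S, so no violating subset exists.

none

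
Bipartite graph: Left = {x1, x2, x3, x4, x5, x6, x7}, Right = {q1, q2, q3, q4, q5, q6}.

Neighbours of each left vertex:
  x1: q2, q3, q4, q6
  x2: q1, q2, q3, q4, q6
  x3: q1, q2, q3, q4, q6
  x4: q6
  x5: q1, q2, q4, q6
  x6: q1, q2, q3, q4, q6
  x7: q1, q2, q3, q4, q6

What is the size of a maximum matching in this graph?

5

One maximum matching: x1-q4, x2-q3, x3-q1, x4-q6, x5-q2.
The set {x1, x2, x3, x4, x5, x6, x7} has only 5 neighbours ({q1, q2, q3, q4, q6}), so by Hall's theorem at most 5 of the 7 left vertices can be matched.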